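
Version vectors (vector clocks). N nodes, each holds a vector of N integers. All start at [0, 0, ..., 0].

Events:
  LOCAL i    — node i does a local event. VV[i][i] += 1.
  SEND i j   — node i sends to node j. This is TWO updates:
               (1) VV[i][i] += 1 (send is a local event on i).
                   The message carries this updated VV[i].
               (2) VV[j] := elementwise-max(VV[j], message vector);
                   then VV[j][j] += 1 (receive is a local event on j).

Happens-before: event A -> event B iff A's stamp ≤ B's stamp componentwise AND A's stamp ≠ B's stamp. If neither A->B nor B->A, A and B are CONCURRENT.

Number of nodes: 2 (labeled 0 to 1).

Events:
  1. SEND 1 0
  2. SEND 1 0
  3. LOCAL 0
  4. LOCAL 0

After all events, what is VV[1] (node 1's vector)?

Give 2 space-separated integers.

Answer: 0 2

Derivation:
Initial: VV[0]=[0, 0]
Initial: VV[1]=[0, 0]
Event 1: SEND 1->0: VV[1][1]++ -> VV[1]=[0, 1], msg_vec=[0, 1]; VV[0]=max(VV[0],msg_vec) then VV[0][0]++ -> VV[0]=[1, 1]
Event 2: SEND 1->0: VV[1][1]++ -> VV[1]=[0, 2], msg_vec=[0, 2]; VV[0]=max(VV[0],msg_vec) then VV[0][0]++ -> VV[0]=[2, 2]
Event 3: LOCAL 0: VV[0][0]++ -> VV[0]=[3, 2]
Event 4: LOCAL 0: VV[0][0]++ -> VV[0]=[4, 2]
Final vectors: VV[0]=[4, 2]; VV[1]=[0, 2]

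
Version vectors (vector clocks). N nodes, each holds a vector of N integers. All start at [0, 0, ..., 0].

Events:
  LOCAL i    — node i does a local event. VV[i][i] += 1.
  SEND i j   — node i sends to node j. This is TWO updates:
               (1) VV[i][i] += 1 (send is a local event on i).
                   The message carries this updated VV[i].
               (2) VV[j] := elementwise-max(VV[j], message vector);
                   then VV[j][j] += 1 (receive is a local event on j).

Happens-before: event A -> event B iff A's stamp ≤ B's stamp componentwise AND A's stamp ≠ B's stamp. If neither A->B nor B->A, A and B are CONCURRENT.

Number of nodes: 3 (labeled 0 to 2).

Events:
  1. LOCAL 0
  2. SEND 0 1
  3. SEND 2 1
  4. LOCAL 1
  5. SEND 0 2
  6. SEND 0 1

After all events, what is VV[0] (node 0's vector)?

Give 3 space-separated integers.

Answer: 4 0 0

Derivation:
Initial: VV[0]=[0, 0, 0]
Initial: VV[1]=[0, 0, 0]
Initial: VV[2]=[0, 0, 0]
Event 1: LOCAL 0: VV[0][0]++ -> VV[0]=[1, 0, 0]
Event 2: SEND 0->1: VV[0][0]++ -> VV[0]=[2, 0, 0], msg_vec=[2, 0, 0]; VV[1]=max(VV[1],msg_vec) then VV[1][1]++ -> VV[1]=[2, 1, 0]
Event 3: SEND 2->1: VV[2][2]++ -> VV[2]=[0, 0, 1], msg_vec=[0, 0, 1]; VV[1]=max(VV[1],msg_vec) then VV[1][1]++ -> VV[1]=[2, 2, 1]
Event 4: LOCAL 1: VV[1][1]++ -> VV[1]=[2, 3, 1]
Event 5: SEND 0->2: VV[0][0]++ -> VV[0]=[3, 0, 0], msg_vec=[3, 0, 0]; VV[2]=max(VV[2],msg_vec) then VV[2][2]++ -> VV[2]=[3, 0, 2]
Event 6: SEND 0->1: VV[0][0]++ -> VV[0]=[4, 0, 0], msg_vec=[4, 0, 0]; VV[1]=max(VV[1],msg_vec) then VV[1][1]++ -> VV[1]=[4, 4, 1]
Final vectors: VV[0]=[4, 0, 0]; VV[1]=[4, 4, 1]; VV[2]=[3, 0, 2]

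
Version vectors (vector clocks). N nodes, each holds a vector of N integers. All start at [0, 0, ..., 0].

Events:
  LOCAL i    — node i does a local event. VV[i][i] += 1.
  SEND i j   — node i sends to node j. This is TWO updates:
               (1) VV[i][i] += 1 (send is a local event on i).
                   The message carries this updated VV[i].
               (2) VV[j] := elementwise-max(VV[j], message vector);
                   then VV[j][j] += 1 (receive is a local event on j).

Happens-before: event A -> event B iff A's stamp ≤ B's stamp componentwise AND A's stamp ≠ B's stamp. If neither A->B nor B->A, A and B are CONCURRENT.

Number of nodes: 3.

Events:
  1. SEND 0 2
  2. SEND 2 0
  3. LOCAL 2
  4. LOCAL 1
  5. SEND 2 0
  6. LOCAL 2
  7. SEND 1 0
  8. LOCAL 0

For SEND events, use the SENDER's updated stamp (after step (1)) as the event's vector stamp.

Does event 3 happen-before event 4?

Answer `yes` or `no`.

Initial: VV[0]=[0, 0, 0]
Initial: VV[1]=[0, 0, 0]
Initial: VV[2]=[0, 0, 0]
Event 1: SEND 0->2: VV[0][0]++ -> VV[0]=[1, 0, 0], msg_vec=[1, 0, 0]; VV[2]=max(VV[2],msg_vec) then VV[2][2]++ -> VV[2]=[1, 0, 1]
Event 2: SEND 2->0: VV[2][2]++ -> VV[2]=[1, 0, 2], msg_vec=[1, 0, 2]; VV[0]=max(VV[0],msg_vec) then VV[0][0]++ -> VV[0]=[2, 0, 2]
Event 3: LOCAL 2: VV[2][2]++ -> VV[2]=[1, 0, 3]
Event 4: LOCAL 1: VV[1][1]++ -> VV[1]=[0, 1, 0]
Event 5: SEND 2->0: VV[2][2]++ -> VV[2]=[1, 0, 4], msg_vec=[1, 0, 4]; VV[0]=max(VV[0],msg_vec) then VV[0][0]++ -> VV[0]=[3, 0, 4]
Event 6: LOCAL 2: VV[2][2]++ -> VV[2]=[1, 0, 5]
Event 7: SEND 1->0: VV[1][1]++ -> VV[1]=[0, 2, 0], msg_vec=[0, 2, 0]; VV[0]=max(VV[0],msg_vec) then VV[0][0]++ -> VV[0]=[4, 2, 4]
Event 8: LOCAL 0: VV[0][0]++ -> VV[0]=[5, 2, 4]
Event 3 stamp: [1, 0, 3]
Event 4 stamp: [0, 1, 0]
[1, 0, 3] <= [0, 1, 0]? False. Equal? False. Happens-before: False

Answer: no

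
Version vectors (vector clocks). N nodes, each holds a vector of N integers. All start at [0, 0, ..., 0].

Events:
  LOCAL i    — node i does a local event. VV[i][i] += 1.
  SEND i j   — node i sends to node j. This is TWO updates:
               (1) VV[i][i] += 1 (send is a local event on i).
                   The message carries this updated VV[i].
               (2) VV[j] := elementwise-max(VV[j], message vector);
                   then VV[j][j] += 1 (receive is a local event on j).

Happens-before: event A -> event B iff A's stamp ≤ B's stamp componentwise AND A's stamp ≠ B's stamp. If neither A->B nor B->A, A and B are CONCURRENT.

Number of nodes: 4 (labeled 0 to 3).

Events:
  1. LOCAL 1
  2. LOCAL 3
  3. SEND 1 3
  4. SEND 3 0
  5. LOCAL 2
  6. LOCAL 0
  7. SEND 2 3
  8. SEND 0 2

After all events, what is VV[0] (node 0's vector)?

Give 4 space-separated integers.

Initial: VV[0]=[0, 0, 0, 0]
Initial: VV[1]=[0, 0, 0, 0]
Initial: VV[2]=[0, 0, 0, 0]
Initial: VV[3]=[0, 0, 0, 0]
Event 1: LOCAL 1: VV[1][1]++ -> VV[1]=[0, 1, 0, 0]
Event 2: LOCAL 3: VV[3][3]++ -> VV[3]=[0, 0, 0, 1]
Event 3: SEND 1->3: VV[1][1]++ -> VV[1]=[0, 2, 0, 0], msg_vec=[0, 2, 0, 0]; VV[3]=max(VV[3],msg_vec) then VV[3][3]++ -> VV[3]=[0, 2, 0, 2]
Event 4: SEND 3->0: VV[3][3]++ -> VV[3]=[0, 2, 0, 3], msg_vec=[0, 2, 0, 3]; VV[0]=max(VV[0],msg_vec) then VV[0][0]++ -> VV[0]=[1, 2, 0, 3]
Event 5: LOCAL 2: VV[2][2]++ -> VV[2]=[0, 0, 1, 0]
Event 6: LOCAL 0: VV[0][0]++ -> VV[0]=[2, 2, 0, 3]
Event 7: SEND 2->3: VV[2][2]++ -> VV[2]=[0, 0, 2, 0], msg_vec=[0, 0, 2, 0]; VV[3]=max(VV[3],msg_vec) then VV[3][3]++ -> VV[3]=[0, 2, 2, 4]
Event 8: SEND 0->2: VV[0][0]++ -> VV[0]=[3, 2, 0, 3], msg_vec=[3, 2, 0, 3]; VV[2]=max(VV[2],msg_vec) then VV[2][2]++ -> VV[2]=[3, 2, 3, 3]
Final vectors: VV[0]=[3, 2, 0, 3]; VV[1]=[0, 2, 0, 0]; VV[2]=[3, 2, 3, 3]; VV[3]=[0, 2, 2, 4]

Answer: 3 2 0 3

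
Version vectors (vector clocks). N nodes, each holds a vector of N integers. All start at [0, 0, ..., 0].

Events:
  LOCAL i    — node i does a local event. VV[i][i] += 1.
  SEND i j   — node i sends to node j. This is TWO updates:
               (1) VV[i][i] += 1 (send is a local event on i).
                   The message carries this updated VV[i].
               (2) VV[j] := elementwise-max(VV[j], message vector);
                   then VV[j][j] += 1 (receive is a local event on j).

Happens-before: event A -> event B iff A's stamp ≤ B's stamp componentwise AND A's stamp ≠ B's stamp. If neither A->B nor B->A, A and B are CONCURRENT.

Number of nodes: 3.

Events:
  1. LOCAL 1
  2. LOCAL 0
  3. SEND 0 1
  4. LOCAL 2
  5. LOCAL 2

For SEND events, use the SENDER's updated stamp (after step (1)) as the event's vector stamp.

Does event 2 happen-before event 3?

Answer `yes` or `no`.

Initial: VV[0]=[0, 0, 0]
Initial: VV[1]=[0, 0, 0]
Initial: VV[2]=[0, 0, 0]
Event 1: LOCAL 1: VV[1][1]++ -> VV[1]=[0, 1, 0]
Event 2: LOCAL 0: VV[0][0]++ -> VV[0]=[1, 0, 0]
Event 3: SEND 0->1: VV[0][0]++ -> VV[0]=[2, 0, 0], msg_vec=[2, 0, 0]; VV[1]=max(VV[1],msg_vec) then VV[1][1]++ -> VV[1]=[2, 2, 0]
Event 4: LOCAL 2: VV[2][2]++ -> VV[2]=[0, 0, 1]
Event 5: LOCAL 2: VV[2][2]++ -> VV[2]=[0, 0, 2]
Event 2 stamp: [1, 0, 0]
Event 3 stamp: [2, 0, 0]
[1, 0, 0] <= [2, 0, 0]? True. Equal? False. Happens-before: True

Answer: yes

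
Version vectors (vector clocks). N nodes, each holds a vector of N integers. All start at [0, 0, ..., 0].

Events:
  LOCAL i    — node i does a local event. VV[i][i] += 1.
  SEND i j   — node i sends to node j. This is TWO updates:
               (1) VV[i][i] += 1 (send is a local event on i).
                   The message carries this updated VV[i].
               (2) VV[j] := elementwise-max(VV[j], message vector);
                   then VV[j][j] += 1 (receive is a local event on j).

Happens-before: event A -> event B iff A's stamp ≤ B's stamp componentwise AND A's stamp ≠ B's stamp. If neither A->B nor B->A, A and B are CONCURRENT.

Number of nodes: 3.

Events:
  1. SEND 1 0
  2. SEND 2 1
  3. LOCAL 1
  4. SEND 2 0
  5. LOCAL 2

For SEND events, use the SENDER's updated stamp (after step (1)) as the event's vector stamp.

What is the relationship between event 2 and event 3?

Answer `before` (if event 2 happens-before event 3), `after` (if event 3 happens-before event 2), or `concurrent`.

Initial: VV[0]=[0, 0, 0]
Initial: VV[1]=[0, 0, 0]
Initial: VV[2]=[0, 0, 0]
Event 1: SEND 1->0: VV[1][1]++ -> VV[1]=[0, 1, 0], msg_vec=[0, 1, 0]; VV[0]=max(VV[0],msg_vec) then VV[0][0]++ -> VV[0]=[1, 1, 0]
Event 2: SEND 2->1: VV[2][2]++ -> VV[2]=[0, 0, 1], msg_vec=[0, 0, 1]; VV[1]=max(VV[1],msg_vec) then VV[1][1]++ -> VV[1]=[0, 2, 1]
Event 3: LOCAL 1: VV[1][1]++ -> VV[1]=[0, 3, 1]
Event 4: SEND 2->0: VV[2][2]++ -> VV[2]=[0, 0, 2], msg_vec=[0, 0, 2]; VV[0]=max(VV[0],msg_vec) then VV[0][0]++ -> VV[0]=[2, 1, 2]
Event 5: LOCAL 2: VV[2][2]++ -> VV[2]=[0, 0, 3]
Event 2 stamp: [0, 0, 1]
Event 3 stamp: [0, 3, 1]
[0, 0, 1] <= [0, 3, 1]? True
[0, 3, 1] <= [0, 0, 1]? False
Relation: before

Answer: before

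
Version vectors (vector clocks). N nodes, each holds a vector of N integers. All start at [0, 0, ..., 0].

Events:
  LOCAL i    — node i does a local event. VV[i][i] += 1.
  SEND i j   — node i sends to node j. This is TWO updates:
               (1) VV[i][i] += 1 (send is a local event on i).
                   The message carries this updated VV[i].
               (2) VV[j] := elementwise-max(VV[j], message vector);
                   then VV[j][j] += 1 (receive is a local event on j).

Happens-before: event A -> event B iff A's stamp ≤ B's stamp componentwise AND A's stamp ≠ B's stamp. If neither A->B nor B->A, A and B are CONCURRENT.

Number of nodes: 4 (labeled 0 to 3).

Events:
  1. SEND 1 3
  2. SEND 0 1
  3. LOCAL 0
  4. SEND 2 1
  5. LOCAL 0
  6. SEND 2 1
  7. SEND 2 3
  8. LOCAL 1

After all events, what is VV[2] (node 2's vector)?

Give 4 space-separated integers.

Answer: 0 0 3 0

Derivation:
Initial: VV[0]=[0, 0, 0, 0]
Initial: VV[1]=[0, 0, 0, 0]
Initial: VV[2]=[0, 0, 0, 0]
Initial: VV[3]=[0, 0, 0, 0]
Event 1: SEND 1->3: VV[1][1]++ -> VV[1]=[0, 1, 0, 0], msg_vec=[0, 1, 0, 0]; VV[3]=max(VV[3],msg_vec) then VV[3][3]++ -> VV[3]=[0, 1, 0, 1]
Event 2: SEND 0->1: VV[0][0]++ -> VV[0]=[1, 0, 0, 0], msg_vec=[1, 0, 0, 0]; VV[1]=max(VV[1],msg_vec) then VV[1][1]++ -> VV[1]=[1, 2, 0, 0]
Event 3: LOCAL 0: VV[0][0]++ -> VV[0]=[2, 0, 0, 0]
Event 4: SEND 2->1: VV[2][2]++ -> VV[2]=[0, 0, 1, 0], msg_vec=[0, 0, 1, 0]; VV[1]=max(VV[1],msg_vec) then VV[1][1]++ -> VV[1]=[1, 3, 1, 0]
Event 5: LOCAL 0: VV[0][0]++ -> VV[0]=[3, 0, 0, 0]
Event 6: SEND 2->1: VV[2][2]++ -> VV[2]=[0, 0, 2, 0], msg_vec=[0, 0, 2, 0]; VV[1]=max(VV[1],msg_vec) then VV[1][1]++ -> VV[1]=[1, 4, 2, 0]
Event 7: SEND 2->3: VV[2][2]++ -> VV[2]=[0, 0, 3, 0], msg_vec=[0, 0, 3, 0]; VV[3]=max(VV[3],msg_vec) then VV[3][3]++ -> VV[3]=[0, 1, 3, 2]
Event 8: LOCAL 1: VV[1][1]++ -> VV[1]=[1, 5, 2, 0]
Final vectors: VV[0]=[3, 0, 0, 0]; VV[1]=[1, 5, 2, 0]; VV[2]=[0, 0, 3, 0]; VV[3]=[0, 1, 3, 2]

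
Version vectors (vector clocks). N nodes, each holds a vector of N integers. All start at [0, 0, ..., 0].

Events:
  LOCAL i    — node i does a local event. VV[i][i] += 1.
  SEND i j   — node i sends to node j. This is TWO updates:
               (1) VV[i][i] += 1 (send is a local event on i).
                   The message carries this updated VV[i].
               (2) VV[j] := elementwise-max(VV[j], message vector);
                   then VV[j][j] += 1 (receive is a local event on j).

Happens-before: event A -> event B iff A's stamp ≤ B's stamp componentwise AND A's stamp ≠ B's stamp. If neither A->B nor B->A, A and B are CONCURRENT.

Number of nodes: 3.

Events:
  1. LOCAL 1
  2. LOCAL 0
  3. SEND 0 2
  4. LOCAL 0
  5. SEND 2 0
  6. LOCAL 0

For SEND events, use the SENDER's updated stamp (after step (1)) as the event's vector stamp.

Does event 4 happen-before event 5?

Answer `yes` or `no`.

Initial: VV[0]=[0, 0, 0]
Initial: VV[1]=[0, 0, 0]
Initial: VV[2]=[0, 0, 0]
Event 1: LOCAL 1: VV[1][1]++ -> VV[1]=[0, 1, 0]
Event 2: LOCAL 0: VV[0][0]++ -> VV[0]=[1, 0, 0]
Event 3: SEND 0->2: VV[0][0]++ -> VV[0]=[2, 0, 0], msg_vec=[2, 0, 0]; VV[2]=max(VV[2],msg_vec) then VV[2][2]++ -> VV[2]=[2, 0, 1]
Event 4: LOCAL 0: VV[0][0]++ -> VV[0]=[3, 0, 0]
Event 5: SEND 2->0: VV[2][2]++ -> VV[2]=[2, 0, 2], msg_vec=[2, 0, 2]; VV[0]=max(VV[0],msg_vec) then VV[0][0]++ -> VV[0]=[4, 0, 2]
Event 6: LOCAL 0: VV[0][0]++ -> VV[0]=[5, 0, 2]
Event 4 stamp: [3, 0, 0]
Event 5 stamp: [2, 0, 2]
[3, 0, 0] <= [2, 0, 2]? False. Equal? False. Happens-before: False

Answer: no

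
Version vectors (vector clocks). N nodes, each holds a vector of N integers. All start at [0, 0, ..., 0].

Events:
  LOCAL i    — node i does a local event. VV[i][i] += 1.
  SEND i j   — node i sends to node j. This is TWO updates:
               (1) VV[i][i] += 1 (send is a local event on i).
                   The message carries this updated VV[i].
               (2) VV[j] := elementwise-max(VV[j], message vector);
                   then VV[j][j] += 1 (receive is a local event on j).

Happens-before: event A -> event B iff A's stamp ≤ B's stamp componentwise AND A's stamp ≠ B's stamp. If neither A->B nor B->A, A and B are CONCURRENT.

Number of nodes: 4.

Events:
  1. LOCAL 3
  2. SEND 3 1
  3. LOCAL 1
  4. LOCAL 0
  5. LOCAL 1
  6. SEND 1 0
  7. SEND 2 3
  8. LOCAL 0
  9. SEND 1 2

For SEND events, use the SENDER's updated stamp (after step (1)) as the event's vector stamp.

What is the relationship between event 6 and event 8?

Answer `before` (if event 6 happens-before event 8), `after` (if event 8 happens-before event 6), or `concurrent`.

Initial: VV[0]=[0, 0, 0, 0]
Initial: VV[1]=[0, 0, 0, 0]
Initial: VV[2]=[0, 0, 0, 0]
Initial: VV[3]=[0, 0, 0, 0]
Event 1: LOCAL 3: VV[3][3]++ -> VV[3]=[0, 0, 0, 1]
Event 2: SEND 3->1: VV[3][3]++ -> VV[3]=[0, 0, 0, 2], msg_vec=[0, 0, 0, 2]; VV[1]=max(VV[1],msg_vec) then VV[1][1]++ -> VV[1]=[0, 1, 0, 2]
Event 3: LOCAL 1: VV[1][1]++ -> VV[1]=[0, 2, 0, 2]
Event 4: LOCAL 0: VV[0][0]++ -> VV[0]=[1, 0, 0, 0]
Event 5: LOCAL 1: VV[1][1]++ -> VV[1]=[0, 3, 0, 2]
Event 6: SEND 1->0: VV[1][1]++ -> VV[1]=[0, 4, 0, 2], msg_vec=[0, 4, 0, 2]; VV[0]=max(VV[0],msg_vec) then VV[0][0]++ -> VV[0]=[2, 4, 0, 2]
Event 7: SEND 2->3: VV[2][2]++ -> VV[2]=[0, 0, 1, 0], msg_vec=[0, 0, 1, 0]; VV[3]=max(VV[3],msg_vec) then VV[3][3]++ -> VV[3]=[0, 0, 1, 3]
Event 8: LOCAL 0: VV[0][0]++ -> VV[0]=[3, 4, 0, 2]
Event 9: SEND 1->2: VV[1][1]++ -> VV[1]=[0, 5, 0, 2], msg_vec=[0, 5, 0, 2]; VV[2]=max(VV[2],msg_vec) then VV[2][2]++ -> VV[2]=[0, 5, 2, 2]
Event 6 stamp: [0, 4, 0, 2]
Event 8 stamp: [3, 4, 0, 2]
[0, 4, 0, 2] <= [3, 4, 0, 2]? True
[3, 4, 0, 2] <= [0, 4, 0, 2]? False
Relation: before

Answer: before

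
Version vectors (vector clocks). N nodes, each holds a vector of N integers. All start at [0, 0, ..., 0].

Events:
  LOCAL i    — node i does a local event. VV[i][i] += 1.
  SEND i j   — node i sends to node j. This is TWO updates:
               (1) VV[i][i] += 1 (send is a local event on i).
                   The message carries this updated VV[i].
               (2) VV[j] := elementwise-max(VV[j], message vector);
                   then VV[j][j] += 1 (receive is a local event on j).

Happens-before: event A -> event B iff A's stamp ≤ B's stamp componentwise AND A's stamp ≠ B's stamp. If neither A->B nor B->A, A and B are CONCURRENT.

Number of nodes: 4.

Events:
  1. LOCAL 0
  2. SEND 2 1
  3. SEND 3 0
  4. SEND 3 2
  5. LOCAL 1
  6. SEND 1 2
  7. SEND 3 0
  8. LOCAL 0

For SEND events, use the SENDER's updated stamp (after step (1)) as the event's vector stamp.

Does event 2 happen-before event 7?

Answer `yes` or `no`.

Answer: no

Derivation:
Initial: VV[0]=[0, 0, 0, 0]
Initial: VV[1]=[0, 0, 0, 0]
Initial: VV[2]=[0, 0, 0, 0]
Initial: VV[3]=[0, 0, 0, 0]
Event 1: LOCAL 0: VV[0][0]++ -> VV[0]=[1, 0, 0, 0]
Event 2: SEND 2->1: VV[2][2]++ -> VV[2]=[0, 0, 1, 0], msg_vec=[0, 0, 1, 0]; VV[1]=max(VV[1],msg_vec) then VV[1][1]++ -> VV[1]=[0, 1, 1, 0]
Event 3: SEND 3->0: VV[3][3]++ -> VV[3]=[0, 0, 0, 1], msg_vec=[0, 0, 0, 1]; VV[0]=max(VV[0],msg_vec) then VV[0][0]++ -> VV[0]=[2, 0, 0, 1]
Event 4: SEND 3->2: VV[3][3]++ -> VV[3]=[0, 0, 0, 2], msg_vec=[0, 0, 0, 2]; VV[2]=max(VV[2],msg_vec) then VV[2][2]++ -> VV[2]=[0, 0, 2, 2]
Event 5: LOCAL 1: VV[1][1]++ -> VV[1]=[0, 2, 1, 0]
Event 6: SEND 1->2: VV[1][1]++ -> VV[1]=[0, 3, 1, 0], msg_vec=[0, 3, 1, 0]; VV[2]=max(VV[2],msg_vec) then VV[2][2]++ -> VV[2]=[0, 3, 3, 2]
Event 7: SEND 3->0: VV[3][3]++ -> VV[3]=[0, 0, 0, 3], msg_vec=[0, 0, 0, 3]; VV[0]=max(VV[0],msg_vec) then VV[0][0]++ -> VV[0]=[3, 0, 0, 3]
Event 8: LOCAL 0: VV[0][0]++ -> VV[0]=[4, 0, 0, 3]
Event 2 stamp: [0, 0, 1, 0]
Event 7 stamp: [0, 0, 0, 3]
[0, 0, 1, 0] <= [0, 0, 0, 3]? False. Equal? False. Happens-before: False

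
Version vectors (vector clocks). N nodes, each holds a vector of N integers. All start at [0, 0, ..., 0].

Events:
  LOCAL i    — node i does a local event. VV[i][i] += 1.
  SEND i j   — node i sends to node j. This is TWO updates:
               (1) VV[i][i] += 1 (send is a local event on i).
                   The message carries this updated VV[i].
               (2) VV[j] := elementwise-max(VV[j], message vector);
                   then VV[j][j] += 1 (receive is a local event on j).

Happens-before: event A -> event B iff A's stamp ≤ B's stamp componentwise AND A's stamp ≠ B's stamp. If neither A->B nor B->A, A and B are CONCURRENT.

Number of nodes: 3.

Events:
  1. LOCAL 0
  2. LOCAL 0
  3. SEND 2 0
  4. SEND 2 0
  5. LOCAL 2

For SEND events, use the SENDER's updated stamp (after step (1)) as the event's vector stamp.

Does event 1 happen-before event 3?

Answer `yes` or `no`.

Answer: no

Derivation:
Initial: VV[0]=[0, 0, 0]
Initial: VV[1]=[0, 0, 0]
Initial: VV[2]=[0, 0, 0]
Event 1: LOCAL 0: VV[0][0]++ -> VV[0]=[1, 0, 0]
Event 2: LOCAL 0: VV[0][0]++ -> VV[0]=[2, 0, 0]
Event 3: SEND 2->0: VV[2][2]++ -> VV[2]=[0, 0, 1], msg_vec=[0, 0, 1]; VV[0]=max(VV[0],msg_vec) then VV[0][0]++ -> VV[0]=[3, 0, 1]
Event 4: SEND 2->0: VV[2][2]++ -> VV[2]=[0, 0, 2], msg_vec=[0, 0, 2]; VV[0]=max(VV[0],msg_vec) then VV[0][0]++ -> VV[0]=[4, 0, 2]
Event 5: LOCAL 2: VV[2][2]++ -> VV[2]=[0, 0, 3]
Event 1 stamp: [1, 0, 0]
Event 3 stamp: [0, 0, 1]
[1, 0, 0] <= [0, 0, 1]? False. Equal? False. Happens-before: False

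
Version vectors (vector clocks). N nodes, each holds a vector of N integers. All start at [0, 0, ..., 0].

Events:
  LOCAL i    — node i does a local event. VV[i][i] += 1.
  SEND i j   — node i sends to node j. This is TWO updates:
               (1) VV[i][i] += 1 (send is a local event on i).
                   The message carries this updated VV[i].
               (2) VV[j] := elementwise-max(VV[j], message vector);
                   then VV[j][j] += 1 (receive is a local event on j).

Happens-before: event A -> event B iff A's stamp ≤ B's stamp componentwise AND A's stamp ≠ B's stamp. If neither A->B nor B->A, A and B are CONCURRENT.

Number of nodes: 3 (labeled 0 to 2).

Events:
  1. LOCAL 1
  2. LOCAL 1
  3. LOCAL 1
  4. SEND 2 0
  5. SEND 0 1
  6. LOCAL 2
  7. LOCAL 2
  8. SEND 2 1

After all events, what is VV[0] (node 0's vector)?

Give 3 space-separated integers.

Initial: VV[0]=[0, 0, 0]
Initial: VV[1]=[0, 0, 0]
Initial: VV[2]=[0, 0, 0]
Event 1: LOCAL 1: VV[1][1]++ -> VV[1]=[0, 1, 0]
Event 2: LOCAL 1: VV[1][1]++ -> VV[1]=[0, 2, 0]
Event 3: LOCAL 1: VV[1][1]++ -> VV[1]=[0, 3, 0]
Event 4: SEND 2->0: VV[2][2]++ -> VV[2]=[0, 0, 1], msg_vec=[0, 0, 1]; VV[0]=max(VV[0],msg_vec) then VV[0][0]++ -> VV[0]=[1, 0, 1]
Event 5: SEND 0->1: VV[0][0]++ -> VV[0]=[2, 0, 1], msg_vec=[2, 0, 1]; VV[1]=max(VV[1],msg_vec) then VV[1][1]++ -> VV[1]=[2, 4, 1]
Event 6: LOCAL 2: VV[2][2]++ -> VV[2]=[0, 0, 2]
Event 7: LOCAL 2: VV[2][2]++ -> VV[2]=[0, 0, 3]
Event 8: SEND 2->1: VV[2][2]++ -> VV[2]=[0, 0, 4], msg_vec=[0, 0, 4]; VV[1]=max(VV[1],msg_vec) then VV[1][1]++ -> VV[1]=[2, 5, 4]
Final vectors: VV[0]=[2, 0, 1]; VV[1]=[2, 5, 4]; VV[2]=[0, 0, 4]

Answer: 2 0 1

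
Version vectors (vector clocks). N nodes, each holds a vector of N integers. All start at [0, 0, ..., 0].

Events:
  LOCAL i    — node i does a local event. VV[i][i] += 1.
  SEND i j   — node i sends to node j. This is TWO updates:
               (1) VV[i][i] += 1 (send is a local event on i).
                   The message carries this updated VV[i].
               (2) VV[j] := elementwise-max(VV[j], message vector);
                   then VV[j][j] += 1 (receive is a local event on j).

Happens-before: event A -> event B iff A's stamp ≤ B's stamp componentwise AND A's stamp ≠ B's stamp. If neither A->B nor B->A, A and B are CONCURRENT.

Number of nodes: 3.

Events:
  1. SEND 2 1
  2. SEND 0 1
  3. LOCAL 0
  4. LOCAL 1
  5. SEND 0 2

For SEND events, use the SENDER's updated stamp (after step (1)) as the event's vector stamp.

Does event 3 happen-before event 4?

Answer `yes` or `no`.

Initial: VV[0]=[0, 0, 0]
Initial: VV[1]=[0, 0, 0]
Initial: VV[2]=[0, 0, 0]
Event 1: SEND 2->1: VV[2][2]++ -> VV[2]=[0, 0, 1], msg_vec=[0, 0, 1]; VV[1]=max(VV[1],msg_vec) then VV[1][1]++ -> VV[1]=[0, 1, 1]
Event 2: SEND 0->1: VV[0][0]++ -> VV[0]=[1, 0, 0], msg_vec=[1, 0, 0]; VV[1]=max(VV[1],msg_vec) then VV[1][1]++ -> VV[1]=[1, 2, 1]
Event 3: LOCAL 0: VV[0][0]++ -> VV[0]=[2, 0, 0]
Event 4: LOCAL 1: VV[1][1]++ -> VV[1]=[1, 3, 1]
Event 5: SEND 0->2: VV[0][0]++ -> VV[0]=[3, 0, 0], msg_vec=[3, 0, 0]; VV[2]=max(VV[2],msg_vec) then VV[2][2]++ -> VV[2]=[3, 0, 2]
Event 3 stamp: [2, 0, 0]
Event 4 stamp: [1, 3, 1]
[2, 0, 0] <= [1, 3, 1]? False. Equal? False. Happens-before: False

Answer: no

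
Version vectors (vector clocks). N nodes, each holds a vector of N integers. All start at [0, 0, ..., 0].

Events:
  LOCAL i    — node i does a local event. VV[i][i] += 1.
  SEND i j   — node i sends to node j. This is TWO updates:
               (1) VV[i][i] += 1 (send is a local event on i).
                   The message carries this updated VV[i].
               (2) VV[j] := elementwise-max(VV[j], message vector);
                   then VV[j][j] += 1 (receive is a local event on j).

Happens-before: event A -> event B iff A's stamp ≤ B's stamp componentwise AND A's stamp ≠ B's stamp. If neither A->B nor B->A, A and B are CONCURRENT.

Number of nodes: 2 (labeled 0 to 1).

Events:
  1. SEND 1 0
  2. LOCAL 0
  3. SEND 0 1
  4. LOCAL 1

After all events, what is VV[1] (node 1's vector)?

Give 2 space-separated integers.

Answer: 3 3

Derivation:
Initial: VV[0]=[0, 0]
Initial: VV[1]=[0, 0]
Event 1: SEND 1->0: VV[1][1]++ -> VV[1]=[0, 1], msg_vec=[0, 1]; VV[0]=max(VV[0],msg_vec) then VV[0][0]++ -> VV[0]=[1, 1]
Event 2: LOCAL 0: VV[0][0]++ -> VV[0]=[2, 1]
Event 3: SEND 0->1: VV[0][0]++ -> VV[0]=[3, 1], msg_vec=[3, 1]; VV[1]=max(VV[1],msg_vec) then VV[1][1]++ -> VV[1]=[3, 2]
Event 4: LOCAL 1: VV[1][1]++ -> VV[1]=[3, 3]
Final vectors: VV[0]=[3, 1]; VV[1]=[3, 3]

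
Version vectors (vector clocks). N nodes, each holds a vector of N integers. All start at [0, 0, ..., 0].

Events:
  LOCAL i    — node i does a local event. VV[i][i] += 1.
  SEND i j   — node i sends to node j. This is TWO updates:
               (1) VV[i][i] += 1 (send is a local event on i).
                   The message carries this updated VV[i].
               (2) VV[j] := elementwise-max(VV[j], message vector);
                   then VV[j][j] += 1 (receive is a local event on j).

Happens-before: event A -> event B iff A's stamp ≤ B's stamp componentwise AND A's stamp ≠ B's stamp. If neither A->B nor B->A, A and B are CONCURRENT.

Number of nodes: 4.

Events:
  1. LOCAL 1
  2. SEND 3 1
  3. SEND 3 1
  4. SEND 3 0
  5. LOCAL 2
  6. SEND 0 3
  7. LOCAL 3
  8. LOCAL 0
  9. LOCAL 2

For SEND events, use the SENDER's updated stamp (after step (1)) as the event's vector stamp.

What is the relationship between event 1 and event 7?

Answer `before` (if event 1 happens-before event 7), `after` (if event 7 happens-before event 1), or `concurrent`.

Initial: VV[0]=[0, 0, 0, 0]
Initial: VV[1]=[0, 0, 0, 0]
Initial: VV[2]=[0, 0, 0, 0]
Initial: VV[3]=[0, 0, 0, 0]
Event 1: LOCAL 1: VV[1][1]++ -> VV[1]=[0, 1, 0, 0]
Event 2: SEND 3->1: VV[3][3]++ -> VV[3]=[0, 0, 0, 1], msg_vec=[0, 0, 0, 1]; VV[1]=max(VV[1],msg_vec) then VV[1][1]++ -> VV[1]=[0, 2, 0, 1]
Event 3: SEND 3->1: VV[3][3]++ -> VV[3]=[0, 0, 0, 2], msg_vec=[0, 0, 0, 2]; VV[1]=max(VV[1],msg_vec) then VV[1][1]++ -> VV[1]=[0, 3, 0, 2]
Event 4: SEND 3->0: VV[3][3]++ -> VV[3]=[0, 0, 0, 3], msg_vec=[0, 0, 0, 3]; VV[0]=max(VV[0],msg_vec) then VV[0][0]++ -> VV[0]=[1, 0, 0, 3]
Event 5: LOCAL 2: VV[2][2]++ -> VV[2]=[0, 0, 1, 0]
Event 6: SEND 0->3: VV[0][0]++ -> VV[0]=[2, 0, 0, 3], msg_vec=[2, 0, 0, 3]; VV[3]=max(VV[3],msg_vec) then VV[3][3]++ -> VV[3]=[2, 0, 0, 4]
Event 7: LOCAL 3: VV[3][3]++ -> VV[3]=[2, 0, 0, 5]
Event 8: LOCAL 0: VV[0][0]++ -> VV[0]=[3, 0, 0, 3]
Event 9: LOCAL 2: VV[2][2]++ -> VV[2]=[0, 0, 2, 0]
Event 1 stamp: [0, 1, 0, 0]
Event 7 stamp: [2, 0, 0, 5]
[0, 1, 0, 0] <= [2, 0, 0, 5]? False
[2, 0, 0, 5] <= [0, 1, 0, 0]? False
Relation: concurrent

Answer: concurrent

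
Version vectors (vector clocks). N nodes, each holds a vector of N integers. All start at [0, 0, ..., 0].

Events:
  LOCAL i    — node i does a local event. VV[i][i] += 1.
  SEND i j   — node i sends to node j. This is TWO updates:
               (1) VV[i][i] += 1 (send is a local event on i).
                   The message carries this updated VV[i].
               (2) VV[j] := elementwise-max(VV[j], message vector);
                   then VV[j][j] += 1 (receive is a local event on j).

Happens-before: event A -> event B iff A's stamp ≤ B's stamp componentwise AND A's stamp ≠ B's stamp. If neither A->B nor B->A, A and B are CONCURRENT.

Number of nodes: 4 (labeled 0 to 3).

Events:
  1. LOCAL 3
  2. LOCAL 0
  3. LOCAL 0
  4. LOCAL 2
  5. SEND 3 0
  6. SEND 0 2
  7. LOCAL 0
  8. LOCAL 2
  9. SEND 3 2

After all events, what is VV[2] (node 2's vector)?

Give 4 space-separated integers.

Initial: VV[0]=[0, 0, 0, 0]
Initial: VV[1]=[0, 0, 0, 0]
Initial: VV[2]=[0, 0, 0, 0]
Initial: VV[3]=[0, 0, 0, 0]
Event 1: LOCAL 3: VV[3][3]++ -> VV[3]=[0, 0, 0, 1]
Event 2: LOCAL 0: VV[0][0]++ -> VV[0]=[1, 0, 0, 0]
Event 3: LOCAL 0: VV[0][0]++ -> VV[0]=[2, 0, 0, 0]
Event 4: LOCAL 2: VV[2][2]++ -> VV[2]=[0, 0, 1, 0]
Event 5: SEND 3->0: VV[3][3]++ -> VV[3]=[0, 0, 0, 2], msg_vec=[0, 0, 0, 2]; VV[0]=max(VV[0],msg_vec) then VV[0][0]++ -> VV[0]=[3, 0, 0, 2]
Event 6: SEND 0->2: VV[0][0]++ -> VV[0]=[4, 0, 0, 2], msg_vec=[4, 0, 0, 2]; VV[2]=max(VV[2],msg_vec) then VV[2][2]++ -> VV[2]=[4, 0, 2, 2]
Event 7: LOCAL 0: VV[0][0]++ -> VV[0]=[5, 0, 0, 2]
Event 8: LOCAL 2: VV[2][2]++ -> VV[2]=[4, 0, 3, 2]
Event 9: SEND 3->2: VV[3][3]++ -> VV[3]=[0, 0, 0, 3], msg_vec=[0, 0, 0, 3]; VV[2]=max(VV[2],msg_vec) then VV[2][2]++ -> VV[2]=[4, 0, 4, 3]
Final vectors: VV[0]=[5, 0, 0, 2]; VV[1]=[0, 0, 0, 0]; VV[2]=[4, 0, 4, 3]; VV[3]=[0, 0, 0, 3]

Answer: 4 0 4 3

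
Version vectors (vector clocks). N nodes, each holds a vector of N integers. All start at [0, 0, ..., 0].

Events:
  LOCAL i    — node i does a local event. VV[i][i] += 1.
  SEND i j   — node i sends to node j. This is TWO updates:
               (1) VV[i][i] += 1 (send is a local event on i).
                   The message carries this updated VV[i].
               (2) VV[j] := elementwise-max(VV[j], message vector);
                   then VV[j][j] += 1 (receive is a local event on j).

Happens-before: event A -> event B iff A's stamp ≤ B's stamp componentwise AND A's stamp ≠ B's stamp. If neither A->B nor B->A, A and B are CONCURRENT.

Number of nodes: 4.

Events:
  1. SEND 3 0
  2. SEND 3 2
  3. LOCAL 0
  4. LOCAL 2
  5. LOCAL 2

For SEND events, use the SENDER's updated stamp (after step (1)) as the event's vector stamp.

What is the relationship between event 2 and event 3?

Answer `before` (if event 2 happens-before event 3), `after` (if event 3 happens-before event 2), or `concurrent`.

Initial: VV[0]=[0, 0, 0, 0]
Initial: VV[1]=[0, 0, 0, 0]
Initial: VV[2]=[0, 0, 0, 0]
Initial: VV[3]=[0, 0, 0, 0]
Event 1: SEND 3->0: VV[3][3]++ -> VV[3]=[0, 0, 0, 1], msg_vec=[0, 0, 0, 1]; VV[0]=max(VV[0],msg_vec) then VV[0][0]++ -> VV[0]=[1, 0, 0, 1]
Event 2: SEND 3->2: VV[3][3]++ -> VV[3]=[0, 0, 0, 2], msg_vec=[0, 0, 0, 2]; VV[2]=max(VV[2],msg_vec) then VV[2][2]++ -> VV[2]=[0, 0, 1, 2]
Event 3: LOCAL 0: VV[0][0]++ -> VV[0]=[2, 0, 0, 1]
Event 4: LOCAL 2: VV[2][2]++ -> VV[2]=[0, 0, 2, 2]
Event 5: LOCAL 2: VV[2][2]++ -> VV[2]=[0, 0, 3, 2]
Event 2 stamp: [0, 0, 0, 2]
Event 3 stamp: [2, 0, 0, 1]
[0, 0, 0, 2] <= [2, 0, 0, 1]? False
[2, 0, 0, 1] <= [0, 0, 0, 2]? False
Relation: concurrent

Answer: concurrent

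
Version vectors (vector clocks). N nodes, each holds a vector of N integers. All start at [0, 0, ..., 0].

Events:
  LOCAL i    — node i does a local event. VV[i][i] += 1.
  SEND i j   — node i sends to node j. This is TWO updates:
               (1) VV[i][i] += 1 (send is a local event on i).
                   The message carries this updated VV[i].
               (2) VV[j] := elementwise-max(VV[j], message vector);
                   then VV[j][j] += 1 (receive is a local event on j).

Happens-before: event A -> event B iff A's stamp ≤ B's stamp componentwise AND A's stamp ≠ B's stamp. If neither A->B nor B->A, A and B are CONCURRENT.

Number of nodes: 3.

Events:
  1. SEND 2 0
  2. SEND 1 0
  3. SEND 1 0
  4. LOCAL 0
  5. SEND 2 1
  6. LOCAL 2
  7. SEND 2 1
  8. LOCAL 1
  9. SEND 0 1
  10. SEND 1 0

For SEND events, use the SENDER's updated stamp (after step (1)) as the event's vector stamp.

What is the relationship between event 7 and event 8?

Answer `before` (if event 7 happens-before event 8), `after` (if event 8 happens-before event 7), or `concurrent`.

Initial: VV[0]=[0, 0, 0]
Initial: VV[1]=[0, 0, 0]
Initial: VV[2]=[0, 0, 0]
Event 1: SEND 2->0: VV[2][2]++ -> VV[2]=[0, 0, 1], msg_vec=[0, 0, 1]; VV[0]=max(VV[0],msg_vec) then VV[0][0]++ -> VV[0]=[1, 0, 1]
Event 2: SEND 1->0: VV[1][1]++ -> VV[1]=[0, 1, 0], msg_vec=[0, 1, 0]; VV[0]=max(VV[0],msg_vec) then VV[0][0]++ -> VV[0]=[2, 1, 1]
Event 3: SEND 1->0: VV[1][1]++ -> VV[1]=[0, 2, 0], msg_vec=[0, 2, 0]; VV[0]=max(VV[0],msg_vec) then VV[0][0]++ -> VV[0]=[3, 2, 1]
Event 4: LOCAL 0: VV[0][0]++ -> VV[0]=[4, 2, 1]
Event 5: SEND 2->1: VV[2][2]++ -> VV[2]=[0, 0, 2], msg_vec=[0, 0, 2]; VV[1]=max(VV[1],msg_vec) then VV[1][1]++ -> VV[1]=[0, 3, 2]
Event 6: LOCAL 2: VV[2][2]++ -> VV[2]=[0, 0, 3]
Event 7: SEND 2->1: VV[2][2]++ -> VV[2]=[0, 0, 4], msg_vec=[0, 0, 4]; VV[1]=max(VV[1],msg_vec) then VV[1][1]++ -> VV[1]=[0, 4, 4]
Event 8: LOCAL 1: VV[1][1]++ -> VV[1]=[0, 5, 4]
Event 9: SEND 0->1: VV[0][0]++ -> VV[0]=[5, 2, 1], msg_vec=[5, 2, 1]; VV[1]=max(VV[1],msg_vec) then VV[1][1]++ -> VV[1]=[5, 6, 4]
Event 10: SEND 1->0: VV[1][1]++ -> VV[1]=[5, 7, 4], msg_vec=[5, 7, 4]; VV[0]=max(VV[0],msg_vec) then VV[0][0]++ -> VV[0]=[6, 7, 4]
Event 7 stamp: [0, 0, 4]
Event 8 stamp: [0, 5, 4]
[0, 0, 4] <= [0, 5, 4]? True
[0, 5, 4] <= [0, 0, 4]? False
Relation: before

Answer: before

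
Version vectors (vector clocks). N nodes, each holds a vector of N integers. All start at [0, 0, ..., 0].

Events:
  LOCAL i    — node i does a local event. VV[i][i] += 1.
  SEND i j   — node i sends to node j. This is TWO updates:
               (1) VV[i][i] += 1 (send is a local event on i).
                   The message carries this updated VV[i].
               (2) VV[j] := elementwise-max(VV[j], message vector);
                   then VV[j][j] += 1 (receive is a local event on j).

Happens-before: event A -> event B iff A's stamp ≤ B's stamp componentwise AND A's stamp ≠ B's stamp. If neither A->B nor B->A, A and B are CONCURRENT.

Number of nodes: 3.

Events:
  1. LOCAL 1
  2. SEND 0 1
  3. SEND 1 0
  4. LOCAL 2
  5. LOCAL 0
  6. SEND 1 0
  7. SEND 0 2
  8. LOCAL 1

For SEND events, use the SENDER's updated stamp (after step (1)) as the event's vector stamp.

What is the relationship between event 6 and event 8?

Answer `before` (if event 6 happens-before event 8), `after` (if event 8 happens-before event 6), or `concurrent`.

Answer: before

Derivation:
Initial: VV[0]=[0, 0, 0]
Initial: VV[1]=[0, 0, 0]
Initial: VV[2]=[0, 0, 0]
Event 1: LOCAL 1: VV[1][1]++ -> VV[1]=[0, 1, 0]
Event 2: SEND 0->1: VV[0][0]++ -> VV[0]=[1, 0, 0], msg_vec=[1, 0, 0]; VV[1]=max(VV[1],msg_vec) then VV[1][1]++ -> VV[1]=[1, 2, 0]
Event 3: SEND 1->0: VV[1][1]++ -> VV[1]=[1, 3, 0], msg_vec=[1, 3, 0]; VV[0]=max(VV[0],msg_vec) then VV[0][0]++ -> VV[0]=[2, 3, 0]
Event 4: LOCAL 2: VV[2][2]++ -> VV[2]=[0, 0, 1]
Event 5: LOCAL 0: VV[0][0]++ -> VV[0]=[3, 3, 0]
Event 6: SEND 1->0: VV[1][1]++ -> VV[1]=[1, 4, 0], msg_vec=[1, 4, 0]; VV[0]=max(VV[0],msg_vec) then VV[0][0]++ -> VV[0]=[4, 4, 0]
Event 7: SEND 0->2: VV[0][0]++ -> VV[0]=[5, 4, 0], msg_vec=[5, 4, 0]; VV[2]=max(VV[2],msg_vec) then VV[2][2]++ -> VV[2]=[5, 4, 2]
Event 8: LOCAL 1: VV[1][1]++ -> VV[1]=[1, 5, 0]
Event 6 stamp: [1, 4, 0]
Event 8 stamp: [1, 5, 0]
[1, 4, 0] <= [1, 5, 0]? True
[1, 5, 0] <= [1, 4, 0]? False
Relation: before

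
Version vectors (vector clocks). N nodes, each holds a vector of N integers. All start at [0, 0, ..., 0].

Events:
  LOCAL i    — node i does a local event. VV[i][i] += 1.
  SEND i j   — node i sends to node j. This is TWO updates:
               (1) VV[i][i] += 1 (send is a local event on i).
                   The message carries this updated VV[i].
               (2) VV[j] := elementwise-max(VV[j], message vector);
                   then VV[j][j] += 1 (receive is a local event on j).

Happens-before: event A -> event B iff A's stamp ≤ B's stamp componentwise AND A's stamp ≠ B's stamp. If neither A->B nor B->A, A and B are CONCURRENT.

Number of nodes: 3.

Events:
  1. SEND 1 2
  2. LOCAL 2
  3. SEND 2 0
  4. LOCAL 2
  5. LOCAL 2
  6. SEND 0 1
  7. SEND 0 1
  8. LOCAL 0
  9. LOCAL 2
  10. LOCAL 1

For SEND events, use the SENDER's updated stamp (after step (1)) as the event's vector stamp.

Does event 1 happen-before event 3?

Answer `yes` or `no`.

Initial: VV[0]=[0, 0, 0]
Initial: VV[1]=[0, 0, 0]
Initial: VV[2]=[0, 0, 0]
Event 1: SEND 1->2: VV[1][1]++ -> VV[1]=[0, 1, 0], msg_vec=[0, 1, 0]; VV[2]=max(VV[2],msg_vec) then VV[2][2]++ -> VV[2]=[0, 1, 1]
Event 2: LOCAL 2: VV[2][2]++ -> VV[2]=[0, 1, 2]
Event 3: SEND 2->0: VV[2][2]++ -> VV[2]=[0, 1, 3], msg_vec=[0, 1, 3]; VV[0]=max(VV[0],msg_vec) then VV[0][0]++ -> VV[0]=[1, 1, 3]
Event 4: LOCAL 2: VV[2][2]++ -> VV[2]=[0, 1, 4]
Event 5: LOCAL 2: VV[2][2]++ -> VV[2]=[0, 1, 5]
Event 6: SEND 0->1: VV[0][0]++ -> VV[0]=[2, 1, 3], msg_vec=[2, 1, 3]; VV[1]=max(VV[1],msg_vec) then VV[1][1]++ -> VV[1]=[2, 2, 3]
Event 7: SEND 0->1: VV[0][0]++ -> VV[0]=[3, 1, 3], msg_vec=[3, 1, 3]; VV[1]=max(VV[1],msg_vec) then VV[1][1]++ -> VV[1]=[3, 3, 3]
Event 8: LOCAL 0: VV[0][0]++ -> VV[0]=[4, 1, 3]
Event 9: LOCAL 2: VV[2][2]++ -> VV[2]=[0, 1, 6]
Event 10: LOCAL 1: VV[1][1]++ -> VV[1]=[3, 4, 3]
Event 1 stamp: [0, 1, 0]
Event 3 stamp: [0, 1, 3]
[0, 1, 0] <= [0, 1, 3]? True. Equal? False. Happens-before: True

Answer: yes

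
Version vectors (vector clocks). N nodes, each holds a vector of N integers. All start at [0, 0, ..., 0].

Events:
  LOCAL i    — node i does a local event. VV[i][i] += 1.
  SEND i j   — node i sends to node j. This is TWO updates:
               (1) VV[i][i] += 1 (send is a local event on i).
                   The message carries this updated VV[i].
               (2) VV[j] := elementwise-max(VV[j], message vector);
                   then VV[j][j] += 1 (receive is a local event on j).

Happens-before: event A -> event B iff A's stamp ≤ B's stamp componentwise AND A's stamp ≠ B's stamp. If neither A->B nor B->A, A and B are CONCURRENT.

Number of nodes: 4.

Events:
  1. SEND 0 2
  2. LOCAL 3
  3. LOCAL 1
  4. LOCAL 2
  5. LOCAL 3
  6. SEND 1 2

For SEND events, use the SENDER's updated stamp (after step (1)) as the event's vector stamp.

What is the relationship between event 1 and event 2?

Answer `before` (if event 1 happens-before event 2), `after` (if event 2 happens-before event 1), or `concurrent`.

Initial: VV[0]=[0, 0, 0, 0]
Initial: VV[1]=[0, 0, 0, 0]
Initial: VV[2]=[0, 0, 0, 0]
Initial: VV[3]=[0, 0, 0, 0]
Event 1: SEND 0->2: VV[0][0]++ -> VV[0]=[1, 0, 0, 0], msg_vec=[1, 0, 0, 0]; VV[2]=max(VV[2],msg_vec) then VV[2][2]++ -> VV[2]=[1, 0, 1, 0]
Event 2: LOCAL 3: VV[3][3]++ -> VV[3]=[0, 0, 0, 1]
Event 3: LOCAL 1: VV[1][1]++ -> VV[1]=[0, 1, 0, 0]
Event 4: LOCAL 2: VV[2][2]++ -> VV[2]=[1, 0, 2, 0]
Event 5: LOCAL 3: VV[3][3]++ -> VV[3]=[0, 0, 0, 2]
Event 6: SEND 1->2: VV[1][1]++ -> VV[1]=[0, 2, 0, 0], msg_vec=[0, 2, 0, 0]; VV[2]=max(VV[2],msg_vec) then VV[2][2]++ -> VV[2]=[1, 2, 3, 0]
Event 1 stamp: [1, 0, 0, 0]
Event 2 stamp: [0, 0, 0, 1]
[1, 0, 0, 0] <= [0, 0, 0, 1]? False
[0, 0, 0, 1] <= [1, 0, 0, 0]? False
Relation: concurrent

Answer: concurrent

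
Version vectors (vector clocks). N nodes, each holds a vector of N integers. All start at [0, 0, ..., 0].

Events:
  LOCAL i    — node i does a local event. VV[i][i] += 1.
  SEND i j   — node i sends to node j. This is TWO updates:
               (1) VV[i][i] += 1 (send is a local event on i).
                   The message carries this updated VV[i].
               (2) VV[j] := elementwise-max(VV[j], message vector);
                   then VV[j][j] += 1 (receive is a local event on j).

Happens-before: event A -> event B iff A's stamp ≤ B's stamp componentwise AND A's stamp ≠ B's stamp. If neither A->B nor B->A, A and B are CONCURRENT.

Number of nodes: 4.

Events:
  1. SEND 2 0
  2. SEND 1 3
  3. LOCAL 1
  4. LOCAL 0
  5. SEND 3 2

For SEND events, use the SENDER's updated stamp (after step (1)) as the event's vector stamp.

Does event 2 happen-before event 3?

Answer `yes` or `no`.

Initial: VV[0]=[0, 0, 0, 0]
Initial: VV[1]=[0, 0, 0, 0]
Initial: VV[2]=[0, 0, 0, 0]
Initial: VV[3]=[0, 0, 0, 0]
Event 1: SEND 2->0: VV[2][2]++ -> VV[2]=[0, 0, 1, 0], msg_vec=[0, 0, 1, 0]; VV[0]=max(VV[0],msg_vec) then VV[0][0]++ -> VV[0]=[1, 0, 1, 0]
Event 2: SEND 1->3: VV[1][1]++ -> VV[1]=[0, 1, 0, 0], msg_vec=[0, 1, 0, 0]; VV[3]=max(VV[3],msg_vec) then VV[3][3]++ -> VV[3]=[0, 1, 0, 1]
Event 3: LOCAL 1: VV[1][1]++ -> VV[1]=[0, 2, 0, 0]
Event 4: LOCAL 0: VV[0][0]++ -> VV[0]=[2, 0, 1, 0]
Event 5: SEND 3->2: VV[3][3]++ -> VV[3]=[0, 1, 0, 2], msg_vec=[0, 1, 0, 2]; VV[2]=max(VV[2],msg_vec) then VV[2][2]++ -> VV[2]=[0, 1, 2, 2]
Event 2 stamp: [0, 1, 0, 0]
Event 3 stamp: [0, 2, 0, 0]
[0, 1, 0, 0] <= [0, 2, 0, 0]? True. Equal? False. Happens-before: True

Answer: yes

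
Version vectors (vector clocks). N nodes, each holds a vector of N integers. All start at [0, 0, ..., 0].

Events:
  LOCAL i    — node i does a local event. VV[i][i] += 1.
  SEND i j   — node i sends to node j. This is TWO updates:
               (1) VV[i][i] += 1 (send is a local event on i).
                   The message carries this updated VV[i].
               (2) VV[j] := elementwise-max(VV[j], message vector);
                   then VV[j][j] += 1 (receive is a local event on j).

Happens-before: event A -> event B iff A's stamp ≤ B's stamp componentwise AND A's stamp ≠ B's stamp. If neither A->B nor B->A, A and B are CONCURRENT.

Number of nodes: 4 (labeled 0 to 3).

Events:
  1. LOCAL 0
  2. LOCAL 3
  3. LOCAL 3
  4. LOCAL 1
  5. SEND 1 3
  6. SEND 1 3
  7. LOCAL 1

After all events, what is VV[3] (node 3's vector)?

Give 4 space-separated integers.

Answer: 0 3 0 4

Derivation:
Initial: VV[0]=[0, 0, 0, 0]
Initial: VV[1]=[0, 0, 0, 0]
Initial: VV[2]=[0, 0, 0, 0]
Initial: VV[3]=[0, 0, 0, 0]
Event 1: LOCAL 0: VV[0][0]++ -> VV[0]=[1, 0, 0, 0]
Event 2: LOCAL 3: VV[3][3]++ -> VV[3]=[0, 0, 0, 1]
Event 3: LOCAL 3: VV[3][3]++ -> VV[3]=[0, 0, 0, 2]
Event 4: LOCAL 1: VV[1][1]++ -> VV[1]=[0, 1, 0, 0]
Event 5: SEND 1->3: VV[1][1]++ -> VV[1]=[0, 2, 0, 0], msg_vec=[0, 2, 0, 0]; VV[3]=max(VV[3],msg_vec) then VV[3][3]++ -> VV[3]=[0, 2, 0, 3]
Event 6: SEND 1->3: VV[1][1]++ -> VV[1]=[0, 3, 0, 0], msg_vec=[0, 3, 0, 0]; VV[3]=max(VV[3],msg_vec) then VV[3][3]++ -> VV[3]=[0, 3, 0, 4]
Event 7: LOCAL 1: VV[1][1]++ -> VV[1]=[0, 4, 0, 0]
Final vectors: VV[0]=[1, 0, 0, 0]; VV[1]=[0, 4, 0, 0]; VV[2]=[0, 0, 0, 0]; VV[3]=[0, 3, 0, 4]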